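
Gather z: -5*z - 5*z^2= -5*z^2 - 5*z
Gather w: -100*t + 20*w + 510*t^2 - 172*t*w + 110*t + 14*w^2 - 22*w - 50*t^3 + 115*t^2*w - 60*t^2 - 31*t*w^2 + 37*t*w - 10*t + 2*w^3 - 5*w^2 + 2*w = -50*t^3 + 450*t^2 + 2*w^3 + w^2*(9 - 31*t) + w*(115*t^2 - 135*t)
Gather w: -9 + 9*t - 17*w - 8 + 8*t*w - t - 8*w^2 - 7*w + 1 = 8*t - 8*w^2 + w*(8*t - 24) - 16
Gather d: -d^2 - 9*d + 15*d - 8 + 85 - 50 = -d^2 + 6*d + 27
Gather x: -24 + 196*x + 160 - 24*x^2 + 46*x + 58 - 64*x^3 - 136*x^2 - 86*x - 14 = -64*x^3 - 160*x^2 + 156*x + 180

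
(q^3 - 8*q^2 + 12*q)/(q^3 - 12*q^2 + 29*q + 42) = q*(q - 2)/(q^2 - 6*q - 7)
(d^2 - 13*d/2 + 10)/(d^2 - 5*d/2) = (d - 4)/d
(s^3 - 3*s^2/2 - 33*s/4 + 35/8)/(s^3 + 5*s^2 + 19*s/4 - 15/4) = (s - 7/2)/(s + 3)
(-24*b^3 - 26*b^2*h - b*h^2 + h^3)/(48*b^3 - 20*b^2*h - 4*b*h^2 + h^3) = (-b - h)/(2*b - h)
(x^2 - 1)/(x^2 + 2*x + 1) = (x - 1)/(x + 1)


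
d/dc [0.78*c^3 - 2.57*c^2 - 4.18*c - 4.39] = 2.34*c^2 - 5.14*c - 4.18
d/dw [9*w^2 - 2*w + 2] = 18*w - 2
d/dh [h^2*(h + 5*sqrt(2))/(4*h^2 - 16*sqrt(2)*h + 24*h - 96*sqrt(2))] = h*(-2*h*(h + 5*sqrt(2))*(h - 2*sqrt(2) + 3) + (3*h + 10*sqrt(2))*(h^2 - 4*sqrt(2)*h + 6*h - 24*sqrt(2)))/(4*(h^2 - 4*sqrt(2)*h + 6*h - 24*sqrt(2))^2)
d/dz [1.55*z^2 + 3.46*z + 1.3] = 3.1*z + 3.46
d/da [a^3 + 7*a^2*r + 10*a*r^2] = 3*a^2 + 14*a*r + 10*r^2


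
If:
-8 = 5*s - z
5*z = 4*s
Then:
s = -40/21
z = -32/21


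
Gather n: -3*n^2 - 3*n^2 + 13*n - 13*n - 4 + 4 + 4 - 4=-6*n^2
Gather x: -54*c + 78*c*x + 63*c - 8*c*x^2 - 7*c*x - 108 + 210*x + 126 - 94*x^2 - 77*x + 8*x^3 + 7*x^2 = 9*c + 8*x^3 + x^2*(-8*c - 87) + x*(71*c + 133) + 18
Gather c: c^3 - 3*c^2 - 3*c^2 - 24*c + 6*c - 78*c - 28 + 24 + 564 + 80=c^3 - 6*c^2 - 96*c + 640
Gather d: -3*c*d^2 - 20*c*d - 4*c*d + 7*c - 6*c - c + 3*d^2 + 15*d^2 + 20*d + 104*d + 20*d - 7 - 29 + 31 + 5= d^2*(18 - 3*c) + d*(144 - 24*c)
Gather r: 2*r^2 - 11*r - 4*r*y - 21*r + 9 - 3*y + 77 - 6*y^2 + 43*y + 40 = 2*r^2 + r*(-4*y - 32) - 6*y^2 + 40*y + 126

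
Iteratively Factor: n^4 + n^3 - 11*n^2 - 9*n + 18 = (n - 1)*(n^3 + 2*n^2 - 9*n - 18) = (n - 3)*(n - 1)*(n^2 + 5*n + 6) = (n - 3)*(n - 1)*(n + 3)*(n + 2)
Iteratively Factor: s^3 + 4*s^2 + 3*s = (s)*(s^2 + 4*s + 3) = s*(s + 1)*(s + 3)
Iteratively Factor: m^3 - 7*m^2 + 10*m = (m - 2)*(m^2 - 5*m) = (m - 5)*(m - 2)*(m)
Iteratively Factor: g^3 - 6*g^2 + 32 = (g - 4)*(g^2 - 2*g - 8) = (g - 4)^2*(g + 2)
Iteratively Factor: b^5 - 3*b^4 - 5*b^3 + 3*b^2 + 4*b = (b)*(b^4 - 3*b^3 - 5*b^2 + 3*b + 4) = b*(b - 1)*(b^3 - 2*b^2 - 7*b - 4) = b*(b - 1)*(b + 1)*(b^2 - 3*b - 4) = b*(b - 1)*(b + 1)^2*(b - 4)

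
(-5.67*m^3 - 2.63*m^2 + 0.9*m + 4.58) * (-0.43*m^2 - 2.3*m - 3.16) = 2.4381*m^5 + 14.1719*m^4 + 23.5792*m^3 + 4.2714*m^2 - 13.378*m - 14.4728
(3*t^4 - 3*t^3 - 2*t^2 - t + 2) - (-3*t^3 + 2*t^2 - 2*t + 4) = 3*t^4 - 4*t^2 + t - 2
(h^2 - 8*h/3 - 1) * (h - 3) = h^3 - 17*h^2/3 + 7*h + 3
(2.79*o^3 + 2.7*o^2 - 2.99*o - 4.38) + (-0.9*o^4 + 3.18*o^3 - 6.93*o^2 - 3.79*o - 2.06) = -0.9*o^4 + 5.97*o^3 - 4.23*o^2 - 6.78*o - 6.44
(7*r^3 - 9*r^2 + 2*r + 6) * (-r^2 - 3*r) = -7*r^5 - 12*r^4 + 25*r^3 - 12*r^2 - 18*r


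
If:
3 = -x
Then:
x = -3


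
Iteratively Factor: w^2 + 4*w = (w + 4)*(w)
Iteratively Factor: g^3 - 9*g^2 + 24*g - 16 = (g - 4)*(g^2 - 5*g + 4) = (g - 4)*(g - 1)*(g - 4)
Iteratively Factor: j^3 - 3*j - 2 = (j - 2)*(j^2 + 2*j + 1) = (j - 2)*(j + 1)*(j + 1)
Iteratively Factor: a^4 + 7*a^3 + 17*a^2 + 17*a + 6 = (a + 1)*(a^3 + 6*a^2 + 11*a + 6) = (a + 1)*(a + 3)*(a^2 + 3*a + 2) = (a + 1)^2*(a + 3)*(a + 2)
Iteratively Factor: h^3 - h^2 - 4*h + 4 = (h + 2)*(h^2 - 3*h + 2) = (h - 2)*(h + 2)*(h - 1)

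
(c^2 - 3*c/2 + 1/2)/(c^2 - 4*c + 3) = (c - 1/2)/(c - 3)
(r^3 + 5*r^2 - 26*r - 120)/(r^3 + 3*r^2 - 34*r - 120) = (r^2 + r - 30)/(r^2 - r - 30)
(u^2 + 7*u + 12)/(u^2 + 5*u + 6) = (u + 4)/(u + 2)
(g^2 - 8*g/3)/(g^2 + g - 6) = g*(3*g - 8)/(3*(g^2 + g - 6))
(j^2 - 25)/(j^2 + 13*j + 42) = (j^2 - 25)/(j^2 + 13*j + 42)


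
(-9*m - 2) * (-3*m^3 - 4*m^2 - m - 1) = 27*m^4 + 42*m^3 + 17*m^2 + 11*m + 2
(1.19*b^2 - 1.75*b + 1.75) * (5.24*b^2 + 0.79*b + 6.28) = 6.2356*b^4 - 8.2299*b^3 + 15.2607*b^2 - 9.6075*b + 10.99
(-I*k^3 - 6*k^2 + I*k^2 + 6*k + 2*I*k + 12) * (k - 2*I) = -I*k^4 - 8*k^3 + I*k^3 + 8*k^2 + 14*I*k^2 + 16*k - 12*I*k - 24*I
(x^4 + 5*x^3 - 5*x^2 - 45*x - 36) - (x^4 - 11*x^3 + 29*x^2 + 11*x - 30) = 16*x^3 - 34*x^2 - 56*x - 6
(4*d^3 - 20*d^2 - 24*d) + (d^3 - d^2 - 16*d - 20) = 5*d^3 - 21*d^2 - 40*d - 20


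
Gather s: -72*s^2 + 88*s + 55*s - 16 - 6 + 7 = -72*s^2 + 143*s - 15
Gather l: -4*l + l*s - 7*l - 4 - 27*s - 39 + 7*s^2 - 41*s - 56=l*(s - 11) + 7*s^2 - 68*s - 99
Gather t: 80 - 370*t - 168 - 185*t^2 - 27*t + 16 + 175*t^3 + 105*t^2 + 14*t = 175*t^3 - 80*t^2 - 383*t - 72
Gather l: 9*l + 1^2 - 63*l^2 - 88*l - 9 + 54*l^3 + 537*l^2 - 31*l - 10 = 54*l^3 + 474*l^2 - 110*l - 18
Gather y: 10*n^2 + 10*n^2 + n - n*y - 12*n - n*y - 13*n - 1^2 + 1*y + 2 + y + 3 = 20*n^2 - 24*n + y*(2 - 2*n) + 4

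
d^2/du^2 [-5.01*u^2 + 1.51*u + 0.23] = -10.0200000000000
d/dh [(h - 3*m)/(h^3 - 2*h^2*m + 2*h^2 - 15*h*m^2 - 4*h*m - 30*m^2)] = (h^3 - 2*h^2*m + 2*h^2 - 15*h*m^2 - 4*h*m - 30*m^2 + (h - 3*m)*(-3*h^2 + 4*h*m - 4*h + 15*m^2 + 4*m))/(-h^3 + 2*h^2*m - 2*h^2 + 15*h*m^2 + 4*h*m + 30*m^2)^2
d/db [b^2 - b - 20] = 2*b - 1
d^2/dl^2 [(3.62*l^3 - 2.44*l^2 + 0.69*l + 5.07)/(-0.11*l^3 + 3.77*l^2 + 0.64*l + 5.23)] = (-2.94338*l^6 - 1.57918199999995*l^5 - 22.9796820000001*l^4 + 161.593594*l^3 - 796.337862*l^2 - 603.374196*l + 333.879338)/(0.001331*l^9 - 0.136851*l^8 + 4.667025*l^7 - 52.180034*l^6 - 14.140314*l^5 - 225.423825*l^4 - 66.949351*l^3 - 315.787923*l^2 - 52.517568*l - 143.055667)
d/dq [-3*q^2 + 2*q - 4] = 2 - 6*q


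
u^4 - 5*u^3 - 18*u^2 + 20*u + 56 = (u - 7)*(u - 2)*(u + 2)^2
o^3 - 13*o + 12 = (o - 3)*(o - 1)*(o + 4)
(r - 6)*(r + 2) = r^2 - 4*r - 12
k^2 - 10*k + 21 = (k - 7)*(k - 3)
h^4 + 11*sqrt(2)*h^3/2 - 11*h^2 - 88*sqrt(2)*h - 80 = (h - 4)*(h + 4)*(h + sqrt(2)/2)*(h + 5*sqrt(2))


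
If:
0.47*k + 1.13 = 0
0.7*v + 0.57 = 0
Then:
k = -2.40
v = -0.81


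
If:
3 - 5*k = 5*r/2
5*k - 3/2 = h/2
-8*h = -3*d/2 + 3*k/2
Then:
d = 83/5 - 163*r/6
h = 3 - 5*r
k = 3/5 - r/2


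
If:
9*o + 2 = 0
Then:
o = -2/9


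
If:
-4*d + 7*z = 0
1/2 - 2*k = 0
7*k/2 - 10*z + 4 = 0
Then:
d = 273/320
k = 1/4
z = 39/80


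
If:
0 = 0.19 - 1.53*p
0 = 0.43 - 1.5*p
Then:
No Solution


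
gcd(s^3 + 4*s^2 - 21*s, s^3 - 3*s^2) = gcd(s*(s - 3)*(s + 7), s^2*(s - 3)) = s^2 - 3*s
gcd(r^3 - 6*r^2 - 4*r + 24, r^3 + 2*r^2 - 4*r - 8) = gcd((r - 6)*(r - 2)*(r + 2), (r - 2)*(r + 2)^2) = r^2 - 4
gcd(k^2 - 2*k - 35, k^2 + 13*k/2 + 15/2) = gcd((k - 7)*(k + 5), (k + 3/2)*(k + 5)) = k + 5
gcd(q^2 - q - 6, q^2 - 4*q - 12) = q + 2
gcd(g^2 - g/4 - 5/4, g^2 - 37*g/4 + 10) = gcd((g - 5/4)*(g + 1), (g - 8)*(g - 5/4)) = g - 5/4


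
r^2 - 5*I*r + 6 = (r - 6*I)*(r + I)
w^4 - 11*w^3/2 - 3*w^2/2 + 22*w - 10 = (w - 5)*(w - 2)*(w - 1/2)*(w + 2)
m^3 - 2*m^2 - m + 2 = (m - 2)*(m - 1)*(m + 1)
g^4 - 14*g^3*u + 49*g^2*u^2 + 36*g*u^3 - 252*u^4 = (g - 7*u)*(g - 6*u)*(g - 3*u)*(g + 2*u)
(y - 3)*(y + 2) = y^2 - y - 6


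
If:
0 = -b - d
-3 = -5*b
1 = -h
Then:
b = 3/5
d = -3/5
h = -1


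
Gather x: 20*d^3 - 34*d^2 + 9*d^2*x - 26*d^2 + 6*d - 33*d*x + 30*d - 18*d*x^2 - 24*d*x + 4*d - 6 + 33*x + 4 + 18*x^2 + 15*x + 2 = 20*d^3 - 60*d^2 + 40*d + x^2*(18 - 18*d) + x*(9*d^2 - 57*d + 48)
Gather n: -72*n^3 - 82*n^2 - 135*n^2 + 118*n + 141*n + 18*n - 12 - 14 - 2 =-72*n^3 - 217*n^2 + 277*n - 28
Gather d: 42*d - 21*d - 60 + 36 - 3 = 21*d - 27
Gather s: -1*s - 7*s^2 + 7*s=-7*s^2 + 6*s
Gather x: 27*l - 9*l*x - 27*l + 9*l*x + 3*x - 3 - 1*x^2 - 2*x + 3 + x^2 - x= 0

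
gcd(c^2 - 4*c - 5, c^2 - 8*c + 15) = c - 5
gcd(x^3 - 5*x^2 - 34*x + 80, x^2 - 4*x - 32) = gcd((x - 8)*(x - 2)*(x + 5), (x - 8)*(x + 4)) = x - 8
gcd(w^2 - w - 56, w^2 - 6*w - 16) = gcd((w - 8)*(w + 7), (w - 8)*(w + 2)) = w - 8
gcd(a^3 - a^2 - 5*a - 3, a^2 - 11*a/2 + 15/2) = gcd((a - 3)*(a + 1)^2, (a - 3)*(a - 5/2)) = a - 3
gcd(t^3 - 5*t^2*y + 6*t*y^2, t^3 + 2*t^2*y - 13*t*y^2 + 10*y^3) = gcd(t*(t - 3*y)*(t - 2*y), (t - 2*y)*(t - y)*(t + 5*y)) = -t + 2*y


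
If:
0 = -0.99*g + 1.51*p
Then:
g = 1.52525252525253*p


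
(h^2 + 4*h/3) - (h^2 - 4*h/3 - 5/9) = 8*h/3 + 5/9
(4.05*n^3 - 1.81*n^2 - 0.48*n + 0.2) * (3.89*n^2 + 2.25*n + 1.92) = 15.7545*n^5 + 2.0716*n^4 + 1.8363*n^3 - 3.7772*n^2 - 0.4716*n + 0.384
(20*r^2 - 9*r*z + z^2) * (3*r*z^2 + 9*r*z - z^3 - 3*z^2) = 60*r^3*z^2 + 180*r^3*z - 47*r^2*z^3 - 141*r^2*z^2 + 12*r*z^4 + 36*r*z^3 - z^5 - 3*z^4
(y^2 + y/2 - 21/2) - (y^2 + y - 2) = -y/2 - 17/2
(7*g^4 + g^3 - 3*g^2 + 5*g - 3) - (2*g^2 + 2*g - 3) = 7*g^4 + g^3 - 5*g^2 + 3*g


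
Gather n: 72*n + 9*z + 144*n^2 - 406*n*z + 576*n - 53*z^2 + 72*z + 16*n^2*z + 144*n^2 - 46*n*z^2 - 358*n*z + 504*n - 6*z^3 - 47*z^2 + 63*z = n^2*(16*z + 288) + n*(-46*z^2 - 764*z + 1152) - 6*z^3 - 100*z^2 + 144*z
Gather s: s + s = 2*s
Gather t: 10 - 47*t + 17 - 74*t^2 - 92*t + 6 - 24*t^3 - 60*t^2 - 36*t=-24*t^3 - 134*t^2 - 175*t + 33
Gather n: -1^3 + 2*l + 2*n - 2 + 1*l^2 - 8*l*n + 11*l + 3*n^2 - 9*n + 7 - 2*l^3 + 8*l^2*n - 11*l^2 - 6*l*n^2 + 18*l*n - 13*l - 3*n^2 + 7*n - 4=-2*l^3 - 10*l^2 - 6*l*n^2 + n*(8*l^2 + 10*l)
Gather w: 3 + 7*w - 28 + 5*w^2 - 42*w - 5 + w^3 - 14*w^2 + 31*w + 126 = w^3 - 9*w^2 - 4*w + 96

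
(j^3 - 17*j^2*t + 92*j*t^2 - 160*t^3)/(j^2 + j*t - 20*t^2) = (j^2 - 13*j*t + 40*t^2)/(j + 5*t)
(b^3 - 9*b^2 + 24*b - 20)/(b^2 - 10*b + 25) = (b^2 - 4*b + 4)/(b - 5)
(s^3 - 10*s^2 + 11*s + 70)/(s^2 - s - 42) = (s^2 - 3*s - 10)/(s + 6)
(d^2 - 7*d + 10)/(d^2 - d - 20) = (d - 2)/(d + 4)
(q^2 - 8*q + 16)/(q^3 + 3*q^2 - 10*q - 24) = (q^2 - 8*q + 16)/(q^3 + 3*q^2 - 10*q - 24)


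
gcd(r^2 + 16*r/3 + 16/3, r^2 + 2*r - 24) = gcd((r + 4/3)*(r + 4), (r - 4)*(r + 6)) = 1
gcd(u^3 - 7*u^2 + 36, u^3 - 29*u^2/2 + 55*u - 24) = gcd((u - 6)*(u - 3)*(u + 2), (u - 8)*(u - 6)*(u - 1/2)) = u - 6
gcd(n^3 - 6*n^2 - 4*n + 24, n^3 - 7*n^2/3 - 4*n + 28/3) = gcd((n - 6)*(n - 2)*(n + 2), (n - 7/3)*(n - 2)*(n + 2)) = n^2 - 4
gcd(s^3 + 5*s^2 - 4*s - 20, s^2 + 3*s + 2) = s + 2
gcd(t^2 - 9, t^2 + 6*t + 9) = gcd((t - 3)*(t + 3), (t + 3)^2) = t + 3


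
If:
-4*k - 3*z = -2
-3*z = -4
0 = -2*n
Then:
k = -1/2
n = 0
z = 4/3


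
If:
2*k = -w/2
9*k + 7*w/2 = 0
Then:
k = 0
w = 0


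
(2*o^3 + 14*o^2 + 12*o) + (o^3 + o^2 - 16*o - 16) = 3*o^3 + 15*o^2 - 4*o - 16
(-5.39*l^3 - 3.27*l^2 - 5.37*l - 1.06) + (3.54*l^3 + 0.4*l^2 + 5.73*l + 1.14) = -1.85*l^3 - 2.87*l^2 + 0.36*l + 0.0799999999999998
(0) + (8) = 8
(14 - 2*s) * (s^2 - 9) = -2*s^3 + 14*s^2 + 18*s - 126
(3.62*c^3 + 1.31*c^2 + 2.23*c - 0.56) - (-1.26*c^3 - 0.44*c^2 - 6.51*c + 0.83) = 4.88*c^3 + 1.75*c^2 + 8.74*c - 1.39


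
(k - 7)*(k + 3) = k^2 - 4*k - 21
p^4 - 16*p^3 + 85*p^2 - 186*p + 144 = (p - 8)*(p - 3)^2*(p - 2)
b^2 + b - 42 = (b - 6)*(b + 7)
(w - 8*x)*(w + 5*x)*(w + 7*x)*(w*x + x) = w^4*x + 4*w^3*x^2 + w^3*x - 61*w^2*x^3 + 4*w^2*x^2 - 280*w*x^4 - 61*w*x^3 - 280*x^4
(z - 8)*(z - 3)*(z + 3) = z^3 - 8*z^2 - 9*z + 72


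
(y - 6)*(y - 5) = y^2 - 11*y + 30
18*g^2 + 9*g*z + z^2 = (3*g + z)*(6*g + z)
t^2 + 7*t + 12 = (t + 3)*(t + 4)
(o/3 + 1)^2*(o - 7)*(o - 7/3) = o^4/9 - 10*o^3/27 - 92*o^2/27 + 14*o/9 + 49/3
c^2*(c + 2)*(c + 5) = c^4 + 7*c^3 + 10*c^2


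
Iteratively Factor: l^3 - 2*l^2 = (l - 2)*(l^2) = l*(l - 2)*(l)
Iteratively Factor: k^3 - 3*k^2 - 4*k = (k + 1)*(k^2 - 4*k) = k*(k + 1)*(k - 4)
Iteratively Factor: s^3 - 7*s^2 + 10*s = (s)*(s^2 - 7*s + 10) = s*(s - 5)*(s - 2)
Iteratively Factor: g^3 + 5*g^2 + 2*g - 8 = (g + 2)*(g^2 + 3*g - 4) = (g - 1)*(g + 2)*(g + 4)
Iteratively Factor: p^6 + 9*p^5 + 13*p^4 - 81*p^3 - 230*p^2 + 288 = (p + 4)*(p^5 + 5*p^4 - 7*p^3 - 53*p^2 - 18*p + 72) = (p + 2)*(p + 4)*(p^4 + 3*p^3 - 13*p^2 - 27*p + 36) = (p - 1)*(p + 2)*(p + 4)*(p^3 + 4*p^2 - 9*p - 36) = (p - 1)*(p + 2)*(p + 4)^2*(p^2 - 9) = (p - 3)*(p - 1)*(p + 2)*(p + 4)^2*(p + 3)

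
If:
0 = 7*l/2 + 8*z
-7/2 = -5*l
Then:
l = 7/10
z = -49/160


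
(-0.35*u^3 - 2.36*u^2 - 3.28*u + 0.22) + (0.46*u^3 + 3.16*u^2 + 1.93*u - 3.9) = 0.11*u^3 + 0.8*u^2 - 1.35*u - 3.68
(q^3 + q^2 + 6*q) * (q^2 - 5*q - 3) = q^5 - 4*q^4 - 2*q^3 - 33*q^2 - 18*q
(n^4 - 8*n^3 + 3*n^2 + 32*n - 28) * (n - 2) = n^5 - 10*n^4 + 19*n^3 + 26*n^2 - 92*n + 56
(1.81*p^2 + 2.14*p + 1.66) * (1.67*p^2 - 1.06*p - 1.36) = 3.0227*p^4 + 1.6552*p^3 - 1.9578*p^2 - 4.67*p - 2.2576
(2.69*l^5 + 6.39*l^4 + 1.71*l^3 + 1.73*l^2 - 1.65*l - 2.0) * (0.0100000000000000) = 0.0269*l^5 + 0.0639*l^4 + 0.0171*l^3 + 0.0173*l^2 - 0.0165*l - 0.02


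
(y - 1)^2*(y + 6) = y^3 + 4*y^2 - 11*y + 6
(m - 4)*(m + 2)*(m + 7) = m^3 + 5*m^2 - 22*m - 56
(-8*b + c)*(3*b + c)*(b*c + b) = -24*b^3*c - 24*b^3 - 5*b^2*c^2 - 5*b^2*c + b*c^3 + b*c^2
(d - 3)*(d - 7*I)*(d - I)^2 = d^4 - 3*d^3 - 9*I*d^3 - 15*d^2 + 27*I*d^2 + 45*d + 7*I*d - 21*I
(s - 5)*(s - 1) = s^2 - 6*s + 5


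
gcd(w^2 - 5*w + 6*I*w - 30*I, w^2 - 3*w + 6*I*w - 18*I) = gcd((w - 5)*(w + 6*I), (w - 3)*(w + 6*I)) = w + 6*I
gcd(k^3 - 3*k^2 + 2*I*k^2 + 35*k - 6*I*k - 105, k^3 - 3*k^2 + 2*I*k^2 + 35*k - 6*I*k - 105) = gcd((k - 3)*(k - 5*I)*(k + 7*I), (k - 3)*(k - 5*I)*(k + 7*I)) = k^3 + k^2*(-3 + 2*I) + k*(35 - 6*I) - 105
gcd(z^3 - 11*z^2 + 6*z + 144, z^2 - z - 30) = z - 6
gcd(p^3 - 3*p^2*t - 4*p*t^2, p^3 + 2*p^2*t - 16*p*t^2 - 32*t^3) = p - 4*t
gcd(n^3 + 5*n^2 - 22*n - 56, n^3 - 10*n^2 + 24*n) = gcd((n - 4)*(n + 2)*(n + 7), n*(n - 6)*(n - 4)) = n - 4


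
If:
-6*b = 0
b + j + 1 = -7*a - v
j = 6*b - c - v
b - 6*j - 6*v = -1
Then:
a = -1/6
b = 0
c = -1/6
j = 1/6 - v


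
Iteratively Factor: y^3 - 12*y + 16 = (y + 4)*(y^2 - 4*y + 4) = (y - 2)*(y + 4)*(y - 2)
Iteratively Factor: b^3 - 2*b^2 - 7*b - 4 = (b + 1)*(b^2 - 3*b - 4) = (b - 4)*(b + 1)*(b + 1)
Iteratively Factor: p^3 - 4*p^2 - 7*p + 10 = (p + 2)*(p^2 - 6*p + 5) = (p - 5)*(p + 2)*(p - 1)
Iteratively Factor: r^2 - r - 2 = (r - 2)*(r + 1)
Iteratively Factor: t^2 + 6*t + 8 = (t + 2)*(t + 4)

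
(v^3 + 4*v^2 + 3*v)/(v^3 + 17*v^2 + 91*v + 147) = v*(v + 1)/(v^2 + 14*v + 49)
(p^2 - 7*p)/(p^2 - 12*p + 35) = p/(p - 5)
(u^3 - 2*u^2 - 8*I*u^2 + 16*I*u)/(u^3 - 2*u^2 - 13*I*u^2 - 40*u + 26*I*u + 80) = u/(u - 5*I)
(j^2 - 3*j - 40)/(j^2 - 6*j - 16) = (j + 5)/(j + 2)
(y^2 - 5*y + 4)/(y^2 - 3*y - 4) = (y - 1)/(y + 1)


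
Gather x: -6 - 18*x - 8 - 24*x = -42*x - 14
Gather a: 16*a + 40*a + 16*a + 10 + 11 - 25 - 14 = 72*a - 18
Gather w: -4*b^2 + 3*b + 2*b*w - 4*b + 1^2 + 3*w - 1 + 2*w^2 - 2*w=-4*b^2 - b + 2*w^2 + w*(2*b + 1)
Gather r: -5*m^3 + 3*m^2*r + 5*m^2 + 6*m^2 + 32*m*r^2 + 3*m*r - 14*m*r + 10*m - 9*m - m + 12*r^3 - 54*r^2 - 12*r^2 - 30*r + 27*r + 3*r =-5*m^3 + 11*m^2 + 12*r^3 + r^2*(32*m - 66) + r*(3*m^2 - 11*m)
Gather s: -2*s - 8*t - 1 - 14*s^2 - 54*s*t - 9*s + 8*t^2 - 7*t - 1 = -14*s^2 + s*(-54*t - 11) + 8*t^2 - 15*t - 2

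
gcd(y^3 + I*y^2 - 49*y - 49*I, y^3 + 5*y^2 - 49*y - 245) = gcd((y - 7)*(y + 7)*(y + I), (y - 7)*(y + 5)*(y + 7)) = y^2 - 49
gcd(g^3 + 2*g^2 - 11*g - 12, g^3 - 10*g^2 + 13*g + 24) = g^2 - 2*g - 3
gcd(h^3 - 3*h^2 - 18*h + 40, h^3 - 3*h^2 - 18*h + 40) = h^3 - 3*h^2 - 18*h + 40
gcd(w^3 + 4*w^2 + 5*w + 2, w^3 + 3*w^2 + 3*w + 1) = w^2 + 2*w + 1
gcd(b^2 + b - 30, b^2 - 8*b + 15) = b - 5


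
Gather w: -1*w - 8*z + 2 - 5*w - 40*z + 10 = -6*w - 48*z + 12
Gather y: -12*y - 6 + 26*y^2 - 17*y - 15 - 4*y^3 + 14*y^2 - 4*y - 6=-4*y^3 + 40*y^2 - 33*y - 27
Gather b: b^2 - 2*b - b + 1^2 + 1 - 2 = b^2 - 3*b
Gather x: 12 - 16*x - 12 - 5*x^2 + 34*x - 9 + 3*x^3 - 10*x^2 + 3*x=3*x^3 - 15*x^2 + 21*x - 9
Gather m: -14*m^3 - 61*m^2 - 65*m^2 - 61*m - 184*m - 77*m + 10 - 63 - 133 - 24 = -14*m^3 - 126*m^2 - 322*m - 210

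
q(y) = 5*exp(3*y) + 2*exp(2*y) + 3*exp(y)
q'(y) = 15*exp(3*y) + 4*exp(2*y) + 3*exp(y)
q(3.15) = 64699.98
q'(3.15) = 192870.77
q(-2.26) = 0.34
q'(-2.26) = 0.37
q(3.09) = 54105.67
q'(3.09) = 161219.18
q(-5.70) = 0.01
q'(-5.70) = 0.01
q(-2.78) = 0.20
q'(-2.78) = 0.21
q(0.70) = 54.98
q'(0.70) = 144.75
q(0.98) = 116.77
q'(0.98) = 320.13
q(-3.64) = 0.08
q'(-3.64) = 0.08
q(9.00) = 2660372547256.52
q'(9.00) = 7980986273212.78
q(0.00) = 10.00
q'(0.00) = 22.00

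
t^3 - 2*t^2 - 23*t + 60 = (t - 4)*(t - 3)*(t + 5)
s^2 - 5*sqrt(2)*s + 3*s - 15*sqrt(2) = (s + 3)*(s - 5*sqrt(2))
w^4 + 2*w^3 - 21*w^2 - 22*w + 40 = (w - 4)*(w - 1)*(w + 2)*(w + 5)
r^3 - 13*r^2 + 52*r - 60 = (r - 6)*(r - 5)*(r - 2)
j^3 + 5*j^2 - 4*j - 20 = (j - 2)*(j + 2)*(j + 5)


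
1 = 1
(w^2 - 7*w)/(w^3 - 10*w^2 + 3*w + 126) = w/(w^2 - 3*w - 18)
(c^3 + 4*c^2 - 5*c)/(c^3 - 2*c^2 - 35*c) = (c - 1)/(c - 7)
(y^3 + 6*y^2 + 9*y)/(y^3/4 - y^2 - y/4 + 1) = 4*y*(y^2 + 6*y + 9)/(y^3 - 4*y^2 - y + 4)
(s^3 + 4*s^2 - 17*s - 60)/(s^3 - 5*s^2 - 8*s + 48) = (s + 5)/(s - 4)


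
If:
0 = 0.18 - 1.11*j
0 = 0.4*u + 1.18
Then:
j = 0.16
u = -2.95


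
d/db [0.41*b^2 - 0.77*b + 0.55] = 0.82*b - 0.77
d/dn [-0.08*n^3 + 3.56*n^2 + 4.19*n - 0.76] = -0.24*n^2 + 7.12*n + 4.19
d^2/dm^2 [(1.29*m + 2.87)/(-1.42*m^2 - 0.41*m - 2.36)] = (-(1.29*m + 2.87)*(2.84*m + 0.41)*(5.68*m + 0.82) + (10.9908*m + 9.2086)*(1.42*m^2 + 0.41*m + 2.36))/(1.42*m^2 + 0.41*m + 2.36)^3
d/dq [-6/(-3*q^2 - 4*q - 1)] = 12*(-3*q - 2)/(3*q^2 + 4*q + 1)^2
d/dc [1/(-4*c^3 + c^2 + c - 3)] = (12*c^2 - 2*c - 1)/(4*c^3 - c^2 - c + 3)^2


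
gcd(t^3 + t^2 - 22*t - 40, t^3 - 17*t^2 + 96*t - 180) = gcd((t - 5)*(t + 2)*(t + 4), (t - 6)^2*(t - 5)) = t - 5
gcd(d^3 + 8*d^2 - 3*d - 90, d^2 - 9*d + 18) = d - 3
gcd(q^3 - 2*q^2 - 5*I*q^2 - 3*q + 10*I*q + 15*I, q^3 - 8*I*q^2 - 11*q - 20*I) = q - 5*I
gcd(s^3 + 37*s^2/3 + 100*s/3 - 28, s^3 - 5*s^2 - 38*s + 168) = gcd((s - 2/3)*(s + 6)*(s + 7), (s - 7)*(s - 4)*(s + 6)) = s + 6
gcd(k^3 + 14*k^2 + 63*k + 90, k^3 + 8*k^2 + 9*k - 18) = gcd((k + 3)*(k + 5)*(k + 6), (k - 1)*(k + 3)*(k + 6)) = k^2 + 9*k + 18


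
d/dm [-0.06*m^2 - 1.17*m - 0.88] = -0.12*m - 1.17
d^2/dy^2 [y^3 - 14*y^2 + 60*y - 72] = 6*y - 28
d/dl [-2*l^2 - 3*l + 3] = -4*l - 3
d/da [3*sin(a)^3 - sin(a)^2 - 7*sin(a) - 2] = (9*sin(a)^2 - 2*sin(a) - 7)*cos(a)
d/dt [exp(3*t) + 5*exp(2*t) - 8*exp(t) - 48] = (3*exp(2*t) + 10*exp(t) - 8)*exp(t)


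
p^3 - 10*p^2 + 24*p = p*(p - 6)*(p - 4)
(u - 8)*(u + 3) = u^2 - 5*u - 24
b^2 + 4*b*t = b*(b + 4*t)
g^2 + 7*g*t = g*(g + 7*t)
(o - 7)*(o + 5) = o^2 - 2*o - 35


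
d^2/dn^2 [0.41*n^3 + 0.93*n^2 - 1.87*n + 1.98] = 2.46*n + 1.86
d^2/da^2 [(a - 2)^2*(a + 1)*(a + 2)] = 12*a^2 - 6*a - 12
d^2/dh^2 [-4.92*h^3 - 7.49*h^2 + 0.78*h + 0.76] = -29.52*h - 14.98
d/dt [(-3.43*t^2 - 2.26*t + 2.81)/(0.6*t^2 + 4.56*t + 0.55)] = (-14.2848*t^2 - 7.145*t - 14.0566)/(0.36*t^4 + 5.472*t^3 + 21.4536*t^2 + 5.016*t + 0.3025)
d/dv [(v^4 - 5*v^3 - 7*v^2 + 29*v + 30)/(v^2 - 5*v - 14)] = 2*(v^3 - 14*v^2 + 49*v - 32)/(v^2 - 14*v + 49)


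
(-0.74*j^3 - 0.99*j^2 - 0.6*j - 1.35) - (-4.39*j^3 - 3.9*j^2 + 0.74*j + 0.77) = 3.65*j^3 + 2.91*j^2 - 1.34*j - 2.12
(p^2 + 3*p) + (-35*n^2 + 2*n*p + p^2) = -35*n^2 + 2*n*p + 2*p^2 + 3*p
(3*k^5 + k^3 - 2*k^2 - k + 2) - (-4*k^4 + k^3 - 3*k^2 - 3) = 3*k^5 + 4*k^4 + k^2 - k + 5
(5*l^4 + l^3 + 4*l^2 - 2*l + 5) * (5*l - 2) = 25*l^5 - 5*l^4 + 18*l^3 - 18*l^2 + 29*l - 10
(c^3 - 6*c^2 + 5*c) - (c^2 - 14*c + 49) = c^3 - 7*c^2 + 19*c - 49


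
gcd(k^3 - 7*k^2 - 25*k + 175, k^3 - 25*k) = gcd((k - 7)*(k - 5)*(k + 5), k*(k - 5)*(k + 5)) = k^2 - 25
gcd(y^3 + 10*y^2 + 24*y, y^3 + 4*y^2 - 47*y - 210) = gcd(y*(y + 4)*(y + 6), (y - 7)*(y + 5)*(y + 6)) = y + 6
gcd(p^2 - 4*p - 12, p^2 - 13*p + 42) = p - 6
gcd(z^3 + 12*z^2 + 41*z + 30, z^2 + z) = z + 1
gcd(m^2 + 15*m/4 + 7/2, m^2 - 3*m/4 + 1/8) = 1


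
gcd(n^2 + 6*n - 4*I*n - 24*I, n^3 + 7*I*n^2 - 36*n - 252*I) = n + 6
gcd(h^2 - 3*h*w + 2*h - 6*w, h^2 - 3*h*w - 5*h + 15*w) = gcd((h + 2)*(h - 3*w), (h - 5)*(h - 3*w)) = -h + 3*w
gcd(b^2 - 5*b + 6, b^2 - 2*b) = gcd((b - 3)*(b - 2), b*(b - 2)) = b - 2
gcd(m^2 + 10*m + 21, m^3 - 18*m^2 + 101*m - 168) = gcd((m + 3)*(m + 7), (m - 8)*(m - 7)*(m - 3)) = 1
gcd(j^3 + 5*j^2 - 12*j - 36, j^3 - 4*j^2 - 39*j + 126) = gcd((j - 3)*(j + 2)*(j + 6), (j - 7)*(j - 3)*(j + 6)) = j^2 + 3*j - 18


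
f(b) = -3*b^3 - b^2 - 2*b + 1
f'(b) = -9*b^2 - 2*b - 2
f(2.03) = -32.28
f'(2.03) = -43.15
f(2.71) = -71.47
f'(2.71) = -73.52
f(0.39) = -0.11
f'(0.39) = -4.15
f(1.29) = -9.68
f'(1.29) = -19.56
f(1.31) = -10.08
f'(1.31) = -20.06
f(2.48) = -55.87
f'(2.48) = -62.31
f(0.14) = 0.69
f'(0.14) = -2.46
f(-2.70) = 58.16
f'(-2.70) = -62.21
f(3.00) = -95.00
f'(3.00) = -89.00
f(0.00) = 1.00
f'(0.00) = -2.00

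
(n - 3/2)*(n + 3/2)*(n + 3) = n^3 + 3*n^2 - 9*n/4 - 27/4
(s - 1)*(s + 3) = s^2 + 2*s - 3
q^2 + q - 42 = (q - 6)*(q + 7)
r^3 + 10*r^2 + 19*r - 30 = (r - 1)*(r + 5)*(r + 6)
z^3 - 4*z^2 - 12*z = z*(z - 6)*(z + 2)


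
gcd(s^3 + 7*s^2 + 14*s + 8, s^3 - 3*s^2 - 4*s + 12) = s + 2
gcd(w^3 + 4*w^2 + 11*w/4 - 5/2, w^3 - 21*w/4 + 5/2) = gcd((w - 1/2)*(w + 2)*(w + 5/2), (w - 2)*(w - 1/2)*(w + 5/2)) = w^2 + 2*w - 5/4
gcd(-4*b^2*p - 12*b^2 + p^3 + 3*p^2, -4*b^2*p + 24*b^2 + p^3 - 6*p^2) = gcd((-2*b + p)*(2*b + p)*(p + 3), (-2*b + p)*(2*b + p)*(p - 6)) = -4*b^2 + p^2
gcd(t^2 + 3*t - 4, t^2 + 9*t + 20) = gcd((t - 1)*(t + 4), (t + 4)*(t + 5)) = t + 4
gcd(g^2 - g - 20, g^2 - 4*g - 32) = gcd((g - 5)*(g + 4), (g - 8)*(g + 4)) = g + 4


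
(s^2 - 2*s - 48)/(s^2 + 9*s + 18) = (s - 8)/(s + 3)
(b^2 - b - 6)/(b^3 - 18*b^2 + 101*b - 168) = (b + 2)/(b^2 - 15*b + 56)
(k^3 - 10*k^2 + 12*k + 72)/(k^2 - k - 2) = (-k^3 + 10*k^2 - 12*k - 72)/(-k^2 + k + 2)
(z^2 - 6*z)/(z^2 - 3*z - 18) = z/(z + 3)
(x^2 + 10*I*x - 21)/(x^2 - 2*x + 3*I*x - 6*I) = (x + 7*I)/(x - 2)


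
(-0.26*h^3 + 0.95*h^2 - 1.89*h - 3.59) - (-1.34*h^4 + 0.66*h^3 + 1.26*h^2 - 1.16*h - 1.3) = 1.34*h^4 - 0.92*h^3 - 0.31*h^2 - 0.73*h - 2.29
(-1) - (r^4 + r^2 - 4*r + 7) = -r^4 - r^2 + 4*r - 8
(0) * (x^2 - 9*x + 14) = 0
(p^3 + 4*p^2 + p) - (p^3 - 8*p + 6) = 4*p^2 + 9*p - 6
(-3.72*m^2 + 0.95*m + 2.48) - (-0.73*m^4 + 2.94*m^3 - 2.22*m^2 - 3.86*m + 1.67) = 0.73*m^4 - 2.94*m^3 - 1.5*m^2 + 4.81*m + 0.81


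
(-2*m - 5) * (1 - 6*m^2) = 12*m^3 + 30*m^2 - 2*m - 5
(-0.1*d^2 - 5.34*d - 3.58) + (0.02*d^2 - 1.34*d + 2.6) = -0.08*d^2 - 6.68*d - 0.98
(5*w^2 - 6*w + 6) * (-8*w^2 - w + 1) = -40*w^4 + 43*w^3 - 37*w^2 - 12*w + 6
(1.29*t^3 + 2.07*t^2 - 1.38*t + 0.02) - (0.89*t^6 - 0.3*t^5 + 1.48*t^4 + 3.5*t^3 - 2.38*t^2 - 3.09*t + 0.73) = -0.89*t^6 + 0.3*t^5 - 1.48*t^4 - 2.21*t^3 + 4.45*t^2 + 1.71*t - 0.71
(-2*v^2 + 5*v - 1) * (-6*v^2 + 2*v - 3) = 12*v^4 - 34*v^3 + 22*v^2 - 17*v + 3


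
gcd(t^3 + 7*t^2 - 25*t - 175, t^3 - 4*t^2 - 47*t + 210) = t^2 + 2*t - 35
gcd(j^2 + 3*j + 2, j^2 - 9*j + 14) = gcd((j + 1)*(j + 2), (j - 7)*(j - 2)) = 1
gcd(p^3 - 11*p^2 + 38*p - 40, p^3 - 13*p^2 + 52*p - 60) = p^2 - 7*p + 10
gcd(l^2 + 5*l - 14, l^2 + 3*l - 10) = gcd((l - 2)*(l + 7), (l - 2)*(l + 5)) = l - 2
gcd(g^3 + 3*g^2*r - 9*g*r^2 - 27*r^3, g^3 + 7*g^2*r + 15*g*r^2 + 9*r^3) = g^2 + 6*g*r + 9*r^2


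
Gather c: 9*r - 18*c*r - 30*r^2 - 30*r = -18*c*r - 30*r^2 - 21*r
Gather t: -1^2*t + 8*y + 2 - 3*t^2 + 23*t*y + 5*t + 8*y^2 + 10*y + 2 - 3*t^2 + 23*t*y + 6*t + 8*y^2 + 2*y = -6*t^2 + t*(46*y + 10) + 16*y^2 + 20*y + 4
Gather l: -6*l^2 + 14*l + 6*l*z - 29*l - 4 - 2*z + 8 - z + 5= -6*l^2 + l*(6*z - 15) - 3*z + 9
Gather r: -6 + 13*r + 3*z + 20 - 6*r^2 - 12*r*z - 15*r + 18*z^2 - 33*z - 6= -6*r^2 + r*(-12*z - 2) + 18*z^2 - 30*z + 8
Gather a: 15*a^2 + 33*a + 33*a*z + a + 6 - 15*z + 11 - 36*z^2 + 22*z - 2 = 15*a^2 + a*(33*z + 34) - 36*z^2 + 7*z + 15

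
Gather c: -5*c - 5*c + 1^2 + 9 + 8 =18 - 10*c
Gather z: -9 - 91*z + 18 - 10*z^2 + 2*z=-10*z^2 - 89*z + 9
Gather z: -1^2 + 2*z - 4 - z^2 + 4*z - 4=-z^2 + 6*z - 9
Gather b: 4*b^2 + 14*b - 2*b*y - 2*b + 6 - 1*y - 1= 4*b^2 + b*(12 - 2*y) - y + 5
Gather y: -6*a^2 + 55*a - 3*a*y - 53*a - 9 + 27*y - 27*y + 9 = -6*a^2 - 3*a*y + 2*a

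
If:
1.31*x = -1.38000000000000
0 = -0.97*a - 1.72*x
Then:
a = 1.87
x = -1.05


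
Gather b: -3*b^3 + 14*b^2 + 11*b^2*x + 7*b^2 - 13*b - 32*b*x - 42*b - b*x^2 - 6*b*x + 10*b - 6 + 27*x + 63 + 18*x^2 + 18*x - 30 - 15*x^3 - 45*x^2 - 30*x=-3*b^3 + b^2*(11*x + 21) + b*(-x^2 - 38*x - 45) - 15*x^3 - 27*x^2 + 15*x + 27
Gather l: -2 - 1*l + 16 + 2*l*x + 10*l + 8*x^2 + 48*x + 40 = l*(2*x + 9) + 8*x^2 + 48*x + 54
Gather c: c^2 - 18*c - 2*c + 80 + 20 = c^2 - 20*c + 100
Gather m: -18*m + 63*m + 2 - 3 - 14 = 45*m - 15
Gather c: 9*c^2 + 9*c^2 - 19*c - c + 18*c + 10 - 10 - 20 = 18*c^2 - 2*c - 20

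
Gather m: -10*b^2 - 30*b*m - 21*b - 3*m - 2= -10*b^2 - 21*b + m*(-30*b - 3) - 2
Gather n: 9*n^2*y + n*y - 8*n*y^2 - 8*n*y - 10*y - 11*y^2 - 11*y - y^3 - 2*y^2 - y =9*n^2*y + n*(-8*y^2 - 7*y) - y^3 - 13*y^2 - 22*y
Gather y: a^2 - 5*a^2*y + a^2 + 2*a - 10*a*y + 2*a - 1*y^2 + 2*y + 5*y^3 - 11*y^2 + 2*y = 2*a^2 + 4*a + 5*y^3 - 12*y^2 + y*(-5*a^2 - 10*a + 4)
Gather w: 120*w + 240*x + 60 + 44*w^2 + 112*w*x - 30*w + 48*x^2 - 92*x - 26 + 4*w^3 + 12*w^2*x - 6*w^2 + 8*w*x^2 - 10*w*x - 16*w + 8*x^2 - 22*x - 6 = 4*w^3 + w^2*(12*x + 38) + w*(8*x^2 + 102*x + 74) + 56*x^2 + 126*x + 28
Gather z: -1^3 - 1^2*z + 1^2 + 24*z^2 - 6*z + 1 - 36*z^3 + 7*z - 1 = -36*z^3 + 24*z^2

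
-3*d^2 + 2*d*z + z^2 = (-d + z)*(3*d + z)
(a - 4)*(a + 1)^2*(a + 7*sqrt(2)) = a^4 - 2*a^3 + 7*sqrt(2)*a^3 - 14*sqrt(2)*a^2 - 7*a^2 - 49*sqrt(2)*a - 4*a - 28*sqrt(2)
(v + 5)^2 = v^2 + 10*v + 25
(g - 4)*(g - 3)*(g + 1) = g^3 - 6*g^2 + 5*g + 12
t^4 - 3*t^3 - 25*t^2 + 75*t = t*(t - 5)*(t - 3)*(t + 5)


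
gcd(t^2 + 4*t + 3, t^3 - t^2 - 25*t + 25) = 1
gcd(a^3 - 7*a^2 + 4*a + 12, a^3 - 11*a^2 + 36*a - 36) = a^2 - 8*a + 12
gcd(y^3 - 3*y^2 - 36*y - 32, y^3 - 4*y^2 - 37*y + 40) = y - 8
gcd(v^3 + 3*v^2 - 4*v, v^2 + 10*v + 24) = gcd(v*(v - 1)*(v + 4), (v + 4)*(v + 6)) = v + 4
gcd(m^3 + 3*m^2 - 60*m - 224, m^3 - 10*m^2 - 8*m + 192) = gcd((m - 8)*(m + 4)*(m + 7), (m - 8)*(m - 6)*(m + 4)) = m^2 - 4*m - 32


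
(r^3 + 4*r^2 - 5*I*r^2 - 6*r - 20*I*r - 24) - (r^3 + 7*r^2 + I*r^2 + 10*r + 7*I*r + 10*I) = -3*r^2 - 6*I*r^2 - 16*r - 27*I*r - 24 - 10*I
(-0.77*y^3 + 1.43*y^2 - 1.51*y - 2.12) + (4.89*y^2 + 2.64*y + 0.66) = -0.77*y^3 + 6.32*y^2 + 1.13*y - 1.46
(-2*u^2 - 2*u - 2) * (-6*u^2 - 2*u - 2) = 12*u^4 + 16*u^3 + 20*u^2 + 8*u + 4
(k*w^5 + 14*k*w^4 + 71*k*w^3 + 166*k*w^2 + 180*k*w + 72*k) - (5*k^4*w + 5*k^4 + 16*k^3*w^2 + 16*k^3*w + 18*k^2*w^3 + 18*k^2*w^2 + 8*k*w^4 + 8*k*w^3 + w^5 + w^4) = -5*k^4*w - 5*k^4 - 16*k^3*w^2 - 16*k^3*w - 18*k^2*w^3 - 18*k^2*w^2 + k*w^5 + 6*k*w^4 + 63*k*w^3 + 166*k*w^2 + 180*k*w + 72*k - w^5 - w^4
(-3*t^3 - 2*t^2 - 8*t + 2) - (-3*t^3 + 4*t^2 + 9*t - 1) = -6*t^2 - 17*t + 3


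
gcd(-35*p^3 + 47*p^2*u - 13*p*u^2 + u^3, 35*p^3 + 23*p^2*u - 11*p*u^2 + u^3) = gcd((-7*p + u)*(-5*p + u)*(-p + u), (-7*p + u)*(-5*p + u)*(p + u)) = 35*p^2 - 12*p*u + u^2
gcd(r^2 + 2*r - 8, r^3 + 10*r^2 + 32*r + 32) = r + 4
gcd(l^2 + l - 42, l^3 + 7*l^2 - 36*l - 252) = l^2 + l - 42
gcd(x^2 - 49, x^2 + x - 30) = 1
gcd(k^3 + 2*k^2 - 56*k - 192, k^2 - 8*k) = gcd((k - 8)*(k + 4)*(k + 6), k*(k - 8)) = k - 8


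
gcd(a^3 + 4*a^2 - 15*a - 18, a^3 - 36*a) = a + 6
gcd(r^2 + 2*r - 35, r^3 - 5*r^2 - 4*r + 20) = r - 5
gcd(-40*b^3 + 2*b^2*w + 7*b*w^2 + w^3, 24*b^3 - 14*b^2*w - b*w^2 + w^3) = -8*b^2 + 2*b*w + w^2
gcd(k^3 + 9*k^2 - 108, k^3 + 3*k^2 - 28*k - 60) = k + 6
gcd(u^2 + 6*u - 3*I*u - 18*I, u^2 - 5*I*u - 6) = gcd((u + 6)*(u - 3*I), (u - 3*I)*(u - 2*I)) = u - 3*I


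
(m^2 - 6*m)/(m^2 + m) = (m - 6)/(m + 1)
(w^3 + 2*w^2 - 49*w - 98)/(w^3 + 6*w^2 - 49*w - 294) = (w + 2)/(w + 6)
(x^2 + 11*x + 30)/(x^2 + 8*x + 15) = (x + 6)/(x + 3)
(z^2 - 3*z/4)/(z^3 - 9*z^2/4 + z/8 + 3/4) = 2*z/(2*z^2 - 3*z - 2)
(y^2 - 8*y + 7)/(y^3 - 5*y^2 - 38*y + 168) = (y - 1)/(y^2 + 2*y - 24)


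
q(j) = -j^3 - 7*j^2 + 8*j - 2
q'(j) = -3*j^2 - 14*j + 8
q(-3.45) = -71.85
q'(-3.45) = 20.59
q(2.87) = -60.34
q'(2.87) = -56.89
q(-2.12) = -40.89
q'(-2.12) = 24.20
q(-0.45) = -6.93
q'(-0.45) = 13.69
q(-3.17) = -65.85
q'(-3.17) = 22.23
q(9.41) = -1379.79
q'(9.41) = -389.38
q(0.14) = -1.02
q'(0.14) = 5.98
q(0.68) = -0.11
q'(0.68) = -2.91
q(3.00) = -68.00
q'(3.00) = -61.00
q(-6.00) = -86.00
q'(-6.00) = -16.00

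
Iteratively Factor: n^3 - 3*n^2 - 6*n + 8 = (n - 4)*(n^2 + n - 2) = (n - 4)*(n - 1)*(n + 2)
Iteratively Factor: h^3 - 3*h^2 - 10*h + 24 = (h - 2)*(h^2 - h - 12) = (h - 2)*(h + 3)*(h - 4)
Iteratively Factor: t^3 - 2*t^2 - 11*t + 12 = (t - 1)*(t^2 - t - 12) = (t - 4)*(t - 1)*(t + 3)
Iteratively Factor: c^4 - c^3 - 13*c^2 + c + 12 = (c - 1)*(c^3 - 13*c - 12) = (c - 4)*(c - 1)*(c^2 + 4*c + 3) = (c - 4)*(c - 1)*(c + 1)*(c + 3)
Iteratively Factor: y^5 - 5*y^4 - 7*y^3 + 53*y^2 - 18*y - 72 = (y - 4)*(y^4 - y^3 - 11*y^2 + 9*y + 18) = (y - 4)*(y - 2)*(y^3 + y^2 - 9*y - 9) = (y - 4)*(y - 2)*(y + 1)*(y^2 - 9) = (y - 4)*(y - 2)*(y + 1)*(y + 3)*(y - 3)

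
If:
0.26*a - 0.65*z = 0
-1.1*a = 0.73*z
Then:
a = 0.00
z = 0.00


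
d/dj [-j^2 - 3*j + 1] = -2*j - 3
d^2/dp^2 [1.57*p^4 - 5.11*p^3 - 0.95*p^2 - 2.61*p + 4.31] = 18.84*p^2 - 30.66*p - 1.9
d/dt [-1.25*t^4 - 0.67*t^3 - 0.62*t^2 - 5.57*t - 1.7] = -5.0*t^3 - 2.01*t^2 - 1.24*t - 5.57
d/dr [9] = 0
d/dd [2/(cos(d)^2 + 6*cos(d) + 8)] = 4*(cos(d) + 3)*sin(d)/(cos(d)^2 + 6*cos(d) + 8)^2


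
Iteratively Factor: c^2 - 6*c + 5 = (c - 1)*(c - 5)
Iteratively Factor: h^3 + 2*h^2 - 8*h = (h - 2)*(h^2 + 4*h) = h*(h - 2)*(h + 4)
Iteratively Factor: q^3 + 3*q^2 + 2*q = (q + 2)*(q^2 + q) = (q + 1)*(q + 2)*(q)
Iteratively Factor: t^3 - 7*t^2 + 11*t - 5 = (t - 1)*(t^2 - 6*t + 5) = (t - 5)*(t - 1)*(t - 1)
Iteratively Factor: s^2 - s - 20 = (s + 4)*(s - 5)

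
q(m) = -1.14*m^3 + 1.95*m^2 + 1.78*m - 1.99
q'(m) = -3.42*m^2 + 3.9*m + 1.78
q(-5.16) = 197.37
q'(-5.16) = -109.40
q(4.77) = -72.86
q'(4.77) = -57.43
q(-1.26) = 1.14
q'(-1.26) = -8.56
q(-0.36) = -2.32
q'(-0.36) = -0.07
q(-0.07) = -2.10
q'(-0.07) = 1.49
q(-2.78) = 32.62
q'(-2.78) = -35.49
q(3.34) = -16.77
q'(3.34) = -23.35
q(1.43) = 1.21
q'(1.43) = 0.36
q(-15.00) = 4257.56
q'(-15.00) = -826.22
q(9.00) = -659.08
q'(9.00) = -240.14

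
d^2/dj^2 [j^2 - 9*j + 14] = 2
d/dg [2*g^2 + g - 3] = 4*g + 1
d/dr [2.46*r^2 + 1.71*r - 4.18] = 4.92*r + 1.71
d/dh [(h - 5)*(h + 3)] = 2*h - 2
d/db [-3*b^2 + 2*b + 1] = 2 - 6*b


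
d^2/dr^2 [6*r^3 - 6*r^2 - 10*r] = 36*r - 12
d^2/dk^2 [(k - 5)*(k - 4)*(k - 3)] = 6*k - 24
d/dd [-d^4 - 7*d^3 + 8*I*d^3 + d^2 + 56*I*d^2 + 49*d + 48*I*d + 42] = -4*d^3 + d^2*(-21 + 24*I) + d*(2 + 112*I) + 49 + 48*I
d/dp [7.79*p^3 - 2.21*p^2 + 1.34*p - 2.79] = 23.37*p^2 - 4.42*p + 1.34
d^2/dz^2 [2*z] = 0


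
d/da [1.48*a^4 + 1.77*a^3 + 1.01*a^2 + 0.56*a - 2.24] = 5.92*a^3 + 5.31*a^2 + 2.02*a + 0.56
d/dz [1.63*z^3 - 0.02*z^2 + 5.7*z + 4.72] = 4.89*z^2 - 0.04*z + 5.7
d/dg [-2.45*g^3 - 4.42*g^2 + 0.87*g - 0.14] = -7.35*g^2 - 8.84*g + 0.87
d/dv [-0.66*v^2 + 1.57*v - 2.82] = 1.57 - 1.32*v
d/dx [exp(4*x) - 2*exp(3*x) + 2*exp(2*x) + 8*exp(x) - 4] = (4*exp(3*x) - 6*exp(2*x) + 4*exp(x) + 8)*exp(x)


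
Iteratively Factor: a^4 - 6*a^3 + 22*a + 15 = (a + 1)*(a^3 - 7*a^2 + 7*a + 15) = (a + 1)^2*(a^2 - 8*a + 15) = (a - 5)*(a + 1)^2*(a - 3)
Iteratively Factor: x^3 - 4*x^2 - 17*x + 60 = (x + 4)*(x^2 - 8*x + 15) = (x - 5)*(x + 4)*(x - 3)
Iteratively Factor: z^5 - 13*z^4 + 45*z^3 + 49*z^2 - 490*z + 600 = (z - 4)*(z^4 - 9*z^3 + 9*z^2 + 85*z - 150) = (z - 5)*(z - 4)*(z^3 - 4*z^2 - 11*z + 30) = (z - 5)*(z - 4)*(z + 3)*(z^2 - 7*z + 10) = (z - 5)*(z - 4)*(z - 2)*(z + 3)*(z - 5)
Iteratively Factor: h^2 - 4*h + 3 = (h - 3)*(h - 1)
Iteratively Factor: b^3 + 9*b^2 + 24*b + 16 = (b + 4)*(b^2 + 5*b + 4) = (b + 1)*(b + 4)*(b + 4)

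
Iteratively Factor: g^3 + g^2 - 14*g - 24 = (g + 2)*(g^2 - g - 12) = (g - 4)*(g + 2)*(g + 3)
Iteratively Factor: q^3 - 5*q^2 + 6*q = (q - 2)*(q^2 - 3*q) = (q - 3)*(q - 2)*(q)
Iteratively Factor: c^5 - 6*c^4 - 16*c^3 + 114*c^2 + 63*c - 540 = (c + 3)*(c^4 - 9*c^3 + 11*c^2 + 81*c - 180) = (c + 3)^2*(c^3 - 12*c^2 + 47*c - 60) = (c - 4)*(c + 3)^2*(c^2 - 8*c + 15) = (c - 5)*(c - 4)*(c + 3)^2*(c - 3)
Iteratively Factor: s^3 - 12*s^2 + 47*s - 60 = (s - 5)*(s^2 - 7*s + 12) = (s - 5)*(s - 4)*(s - 3)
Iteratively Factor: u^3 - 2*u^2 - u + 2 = (u + 1)*(u^2 - 3*u + 2) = (u - 1)*(u + 1)*(u - 2)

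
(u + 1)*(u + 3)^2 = u^3 + 7*u^2 + 15*u + 9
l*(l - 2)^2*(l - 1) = l^4 - 5*l^3 + 8*l^2 - 4*l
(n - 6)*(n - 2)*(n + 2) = n^3 - 6*n^2 - 4*n + 24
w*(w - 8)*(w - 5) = w^3 - 13*w^2 + 40*w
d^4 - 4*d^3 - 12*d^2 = d^2*(d - 6)*(d + 2)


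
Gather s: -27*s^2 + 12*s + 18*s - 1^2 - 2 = -27*s^2 + 30*s - 3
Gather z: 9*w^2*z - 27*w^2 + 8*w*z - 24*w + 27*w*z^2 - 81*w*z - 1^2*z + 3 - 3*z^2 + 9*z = -27*w^2 - 24*w + z^2*(27*w - 3) + z*(9*w^2 - 73*w + 8) + 3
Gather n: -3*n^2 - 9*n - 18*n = -3*n^2 - 27*n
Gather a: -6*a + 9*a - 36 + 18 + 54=3*a + 36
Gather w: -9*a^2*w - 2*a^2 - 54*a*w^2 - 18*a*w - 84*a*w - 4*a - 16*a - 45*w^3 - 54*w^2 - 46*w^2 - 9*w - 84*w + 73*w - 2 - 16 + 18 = -2*a^2 - 20*a - 45*w^3 + w^2*(-54*a - 100) + w*(-9*a^2 - 102*a - 20)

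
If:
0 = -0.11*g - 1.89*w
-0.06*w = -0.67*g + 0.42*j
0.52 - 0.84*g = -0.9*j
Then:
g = -0.86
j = -1.38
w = 0.05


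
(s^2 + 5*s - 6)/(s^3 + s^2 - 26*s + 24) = 1/(s - 4)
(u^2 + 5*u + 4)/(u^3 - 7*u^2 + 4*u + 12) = (u + 4)/(u^2 - 8*u + 12)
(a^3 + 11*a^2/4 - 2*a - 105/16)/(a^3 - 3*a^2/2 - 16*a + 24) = (8*a^2 + 34*a + 35)/(8*(a^2 - 16))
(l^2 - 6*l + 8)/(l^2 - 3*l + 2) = (l - 4)/(l - 1)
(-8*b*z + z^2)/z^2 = (-8*b + z)/z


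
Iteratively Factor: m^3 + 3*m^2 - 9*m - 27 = (m + 3)*(m^2 - 9) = (m - 3)*(m + 3)*(m + 3)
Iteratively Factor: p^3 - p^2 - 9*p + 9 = (p - 1)*(p^2 - 9) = (p - 1)*(p + 3)*(p - 3)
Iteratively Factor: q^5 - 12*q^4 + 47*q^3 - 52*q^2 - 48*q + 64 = (q - 4)*(q^4 - 8*q^3 + 15*q^2 + 8*q - 16) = (q - 4)^2*(q^3 - 4*q^2 - q + 4) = (q - 4)^3*(q^2 - 1) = (q - 4)^3*(q - 1)*(q + 1)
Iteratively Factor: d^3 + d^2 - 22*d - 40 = (d + 4)*(d^2 - 3*d - 10) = (d + 2)*(d + 4)*(d - 5)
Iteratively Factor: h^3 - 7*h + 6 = (h + 3)*(h^2 - 3*h + 2) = (h - 1)*(h + 3)*(h - 2)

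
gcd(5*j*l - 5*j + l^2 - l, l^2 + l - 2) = l - 1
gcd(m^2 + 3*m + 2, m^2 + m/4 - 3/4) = m + 1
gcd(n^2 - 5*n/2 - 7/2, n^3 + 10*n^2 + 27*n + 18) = n + 1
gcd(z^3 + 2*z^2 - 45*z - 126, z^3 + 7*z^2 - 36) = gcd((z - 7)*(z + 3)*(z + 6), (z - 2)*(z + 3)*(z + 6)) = z^2 + 9*z + 18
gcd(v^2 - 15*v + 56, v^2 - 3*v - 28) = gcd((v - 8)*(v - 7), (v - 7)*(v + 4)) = v - 7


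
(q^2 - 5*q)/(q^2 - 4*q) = (q - 5)/(q - 4)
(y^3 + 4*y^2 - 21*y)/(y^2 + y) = (y^2 + 4*y - 21)/(y + 1)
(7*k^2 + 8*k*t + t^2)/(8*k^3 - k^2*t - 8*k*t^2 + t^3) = (7*k + t)/(8*k^2 - 9*k*t + t^2)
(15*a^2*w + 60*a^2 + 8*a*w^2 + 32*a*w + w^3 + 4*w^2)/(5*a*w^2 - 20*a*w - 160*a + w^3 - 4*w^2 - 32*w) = (3*a + w)/(w - 8)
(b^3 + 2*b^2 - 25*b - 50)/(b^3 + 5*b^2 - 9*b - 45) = (b^2 - 3*b - 10)/(b^2 - 9)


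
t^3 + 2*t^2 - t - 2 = (t - 1)*(t + 1)*(t + 2)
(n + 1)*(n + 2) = n^2 + 3*n + 2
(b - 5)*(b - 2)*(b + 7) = b^3 - 39*b + 70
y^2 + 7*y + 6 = (y + 1)*(y + 6)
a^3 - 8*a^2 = a^2*(a - 8)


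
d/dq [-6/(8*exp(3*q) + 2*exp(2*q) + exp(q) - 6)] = (144*exp(2*q) + 24*exp(q) + 6)*exp(q)/(8*exp(3*q) + 2*exp(2*q) + exp(q) - 6)^2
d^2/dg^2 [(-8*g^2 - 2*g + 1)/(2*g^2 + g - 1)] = 2*(8*g^3 - 36*g^2 - 6*g - 7)/(8*g^6 + 12*g^5 - 6*g^4 - 11*g^3 + 3*g^2 + 3*g - 1)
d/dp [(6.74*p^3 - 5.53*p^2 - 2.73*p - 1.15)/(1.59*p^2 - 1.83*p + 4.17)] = (10.7166*p^4 - 24.6684*p^3 + 98.778*p^2 - 42.4632*p - 13.4886)/(2.5281*p^4 - 5.8194*p^3 + 16.6095*p^2 - 15.2622*p + 17.3889)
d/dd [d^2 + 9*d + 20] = 2*d + 9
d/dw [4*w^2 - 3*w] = 8*w - 3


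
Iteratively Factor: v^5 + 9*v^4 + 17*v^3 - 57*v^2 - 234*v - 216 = (v + 3)*(v^4 + 6*v^3 - v^2 - 54*v - 72) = (v + 2)*(v + 3)*(v^3 + 4*v^2 - 9*v - 36) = (v + 2)*(v + 3)^2*(v^2 + v - 12) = (v + 2)*(v + 3)^2*(v + 4)*(v - 3)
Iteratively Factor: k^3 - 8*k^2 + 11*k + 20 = (k + 1)*(k^2 - 9*k + 20) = (k - 4)*(k + 1)*(k - 5)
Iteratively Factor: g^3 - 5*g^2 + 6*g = (g - 2)*(g^2 - 3*g) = (g - 3)*(g - 2)*(g)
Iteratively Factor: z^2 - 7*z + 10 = (z - 2)*(z - 5)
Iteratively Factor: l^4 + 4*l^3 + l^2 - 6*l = (l)*(l^3 + 4*l^2 + l - 6) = l*(l - 1)*(l^2 + 5*l + 6) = l*(l - 1)*(l + 2)*(l + 3)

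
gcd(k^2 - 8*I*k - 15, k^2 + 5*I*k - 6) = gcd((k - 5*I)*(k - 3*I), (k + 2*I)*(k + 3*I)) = 1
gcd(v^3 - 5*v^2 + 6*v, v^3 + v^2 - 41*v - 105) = 1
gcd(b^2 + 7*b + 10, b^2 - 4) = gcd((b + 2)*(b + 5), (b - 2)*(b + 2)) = b + 2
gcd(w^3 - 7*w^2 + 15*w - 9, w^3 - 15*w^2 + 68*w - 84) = 1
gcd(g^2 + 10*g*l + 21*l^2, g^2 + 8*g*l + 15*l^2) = g + 3*l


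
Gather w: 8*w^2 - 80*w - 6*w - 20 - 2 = 8*w^2 - 86*w - 22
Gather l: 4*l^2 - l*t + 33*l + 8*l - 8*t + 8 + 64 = 4*l^2 + l*(41 - t) - 8*t + 72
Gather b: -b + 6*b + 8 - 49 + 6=5*b - 35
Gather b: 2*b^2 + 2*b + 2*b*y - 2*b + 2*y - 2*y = 2*b^2 + 2*b*y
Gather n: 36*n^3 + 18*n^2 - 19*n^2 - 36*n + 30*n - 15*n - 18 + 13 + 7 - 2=36*n^3 - n^2 - 21*n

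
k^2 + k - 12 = (k - 3)*(k + 4)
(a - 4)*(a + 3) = a^2 - a - 12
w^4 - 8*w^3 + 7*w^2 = w^2*(w - 7)*(w - 1)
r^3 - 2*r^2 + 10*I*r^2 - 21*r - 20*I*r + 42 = (r - 2)*(r + 3*I)*(r + 7*I)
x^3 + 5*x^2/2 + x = x*(x + 1/2)*(x + 2)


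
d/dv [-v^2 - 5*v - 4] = -2*v - 5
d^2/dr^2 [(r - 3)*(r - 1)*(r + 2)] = 6*r - 4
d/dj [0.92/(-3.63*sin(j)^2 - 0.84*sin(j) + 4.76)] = (6.6792*sin(j) + 0.7728)*cos(j)/(3.63*sin(j)^2 + 0.84*sin(j) - 4.76)^2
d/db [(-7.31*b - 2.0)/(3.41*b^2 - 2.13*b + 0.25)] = (24.9271*b^2 + 13.64*b - 6.0875)/(11.6281*b^4 - 14.5266*b^3 + 6.2419*b^2 - 1.065*b + 0.0625)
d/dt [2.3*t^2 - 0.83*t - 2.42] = 4.6*t - 0.83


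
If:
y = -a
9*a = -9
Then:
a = -1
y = 1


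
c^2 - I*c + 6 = (c - 3*I)*(c + 2*I)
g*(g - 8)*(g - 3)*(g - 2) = g^4 - 13*g^3 + 46*g^2 - 48*g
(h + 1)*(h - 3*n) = h^2 - 3*h*n + h - 3*n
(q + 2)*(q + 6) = q^2 + 8*q + 12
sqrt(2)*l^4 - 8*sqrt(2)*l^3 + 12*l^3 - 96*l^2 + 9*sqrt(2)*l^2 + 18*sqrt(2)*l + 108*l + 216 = (l - 6)*(l - 3)*(l + 6*sqrt(2))*(sqrt(2)*l + sqrt(2))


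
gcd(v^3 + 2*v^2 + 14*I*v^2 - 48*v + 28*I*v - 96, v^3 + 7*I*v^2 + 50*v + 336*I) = v^2 + 14*I*v - 48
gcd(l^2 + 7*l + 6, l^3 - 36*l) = l + 6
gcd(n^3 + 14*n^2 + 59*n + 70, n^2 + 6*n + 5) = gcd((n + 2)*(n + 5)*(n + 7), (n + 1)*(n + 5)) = n + 5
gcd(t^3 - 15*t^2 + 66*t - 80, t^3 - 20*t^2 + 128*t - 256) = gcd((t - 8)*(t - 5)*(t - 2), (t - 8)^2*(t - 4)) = t - 8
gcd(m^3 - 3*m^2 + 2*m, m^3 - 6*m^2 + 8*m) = m^2 - 2*m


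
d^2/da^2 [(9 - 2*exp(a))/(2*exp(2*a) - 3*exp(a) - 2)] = (-8*exp(4*a) + 132*exp(3*a) - 210*exp(2*a) + 237*exp(a) - 62)*exp(a)/(8*exp(6*a) - 36*exp(5*a) + 30*exp(4*a) + 45*exp(3*a) - 30*exp(2*a) - 36*exp(a) - 8)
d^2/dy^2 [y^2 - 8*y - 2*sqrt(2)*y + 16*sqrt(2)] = 2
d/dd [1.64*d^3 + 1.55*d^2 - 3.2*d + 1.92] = 4.92*d^2 + 3.1*d - 3.2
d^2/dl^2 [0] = 0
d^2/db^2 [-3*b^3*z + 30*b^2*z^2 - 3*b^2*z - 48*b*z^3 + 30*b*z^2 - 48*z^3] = 6*z*(-3*b + 10*z - 1)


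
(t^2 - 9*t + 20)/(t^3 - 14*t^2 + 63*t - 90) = (t - 4)/(t^2 - 9*t + 18)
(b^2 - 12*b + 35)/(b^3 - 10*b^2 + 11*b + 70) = 1/(b + 2)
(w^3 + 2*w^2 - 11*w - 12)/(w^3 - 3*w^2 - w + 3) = (w + 4)/(w - 1)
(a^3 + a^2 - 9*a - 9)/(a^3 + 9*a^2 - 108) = (a^2 + 4*a + 3)/(a^2 + 12*a + 36)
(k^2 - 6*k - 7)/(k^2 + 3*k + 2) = (k - 7)/(k + 2)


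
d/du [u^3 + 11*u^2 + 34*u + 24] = 3*u^2 + 22*u + 34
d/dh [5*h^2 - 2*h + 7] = 10*h - 2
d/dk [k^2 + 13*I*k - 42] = 2*k + 13*I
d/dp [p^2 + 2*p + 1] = 2*p + 2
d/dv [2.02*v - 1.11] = 2.02000000000000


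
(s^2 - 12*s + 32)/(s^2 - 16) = (s - 8)/(s + 4)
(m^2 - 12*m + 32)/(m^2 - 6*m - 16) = (m - 4)/(m + 2)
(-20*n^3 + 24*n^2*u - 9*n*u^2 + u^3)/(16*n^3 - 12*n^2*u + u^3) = (-5*n + u)/(4*n + u)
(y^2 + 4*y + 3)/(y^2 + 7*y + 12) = (y + 1)/(y + 4)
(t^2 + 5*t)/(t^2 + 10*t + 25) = t/(t + 5)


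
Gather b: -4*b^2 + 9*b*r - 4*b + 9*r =-4*b^2 + b*(9*r - 4) + 9*r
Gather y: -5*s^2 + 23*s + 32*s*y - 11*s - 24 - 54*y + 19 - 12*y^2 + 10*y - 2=-5*s^2 + 12*s - 12*y^2 + y*(32*s - 44) - 7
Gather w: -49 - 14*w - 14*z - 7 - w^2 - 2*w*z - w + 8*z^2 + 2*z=-w^2 + w*(-2*z - 15) + 8*z^2 - 12*z - 56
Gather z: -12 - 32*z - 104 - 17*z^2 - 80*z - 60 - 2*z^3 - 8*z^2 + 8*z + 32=-2*z^3 - 25*z^2 - 104*z - 144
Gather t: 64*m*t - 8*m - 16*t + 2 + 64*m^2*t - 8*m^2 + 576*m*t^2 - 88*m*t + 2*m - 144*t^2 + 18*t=-8*m^2 - 6*m + t^2*(576*m - 144) + t*(64*m^2 - 24*m + 2) + 2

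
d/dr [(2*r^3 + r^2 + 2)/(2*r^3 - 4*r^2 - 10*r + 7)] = 10*(-r^4 - 4*r^3 + 2*r^2 + 3*r + 2)/(4*r^6 - 16*r^5 - 24*r^4 + 108*r^3 + 44*r^2 - 140*r + 49)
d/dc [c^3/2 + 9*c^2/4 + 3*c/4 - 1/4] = 3*c^2/2 + 9*c/2 + 3/4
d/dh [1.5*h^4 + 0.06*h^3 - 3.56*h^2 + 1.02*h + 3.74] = 6.0*h^3 + 0.18*h^2 - 7.12*h + 1.02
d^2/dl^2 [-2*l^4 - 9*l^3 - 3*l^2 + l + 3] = -24*l^2 - 54*l - 6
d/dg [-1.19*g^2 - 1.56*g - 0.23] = -2.38*g - 1.56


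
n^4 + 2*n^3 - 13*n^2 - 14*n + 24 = (n - 3)*(n - 1)*(n + 2)*(n + 4)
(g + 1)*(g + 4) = g^2 + 5*g + 4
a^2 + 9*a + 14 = (a + 2)*(a + 7)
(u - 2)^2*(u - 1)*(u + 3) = u^4 - 2*u^3 - 7*u^2 + 20*u - 12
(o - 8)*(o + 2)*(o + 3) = o^3 - 3*o^2 - 34*o - 48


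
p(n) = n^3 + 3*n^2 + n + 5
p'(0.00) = 1.00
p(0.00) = 5.00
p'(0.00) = 1.00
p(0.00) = 5.00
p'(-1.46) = -1.37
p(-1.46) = 6.82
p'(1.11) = 11.36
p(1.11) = 11.17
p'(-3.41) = 15.42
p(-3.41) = -3.18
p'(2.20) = 28.72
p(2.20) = 32.37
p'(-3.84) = 22.20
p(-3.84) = -11.23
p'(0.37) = 3.63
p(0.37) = 5.83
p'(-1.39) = -1.54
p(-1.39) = 6.72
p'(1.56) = 17.66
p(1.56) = 17.66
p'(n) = 3*n^2 + 6*n + 1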